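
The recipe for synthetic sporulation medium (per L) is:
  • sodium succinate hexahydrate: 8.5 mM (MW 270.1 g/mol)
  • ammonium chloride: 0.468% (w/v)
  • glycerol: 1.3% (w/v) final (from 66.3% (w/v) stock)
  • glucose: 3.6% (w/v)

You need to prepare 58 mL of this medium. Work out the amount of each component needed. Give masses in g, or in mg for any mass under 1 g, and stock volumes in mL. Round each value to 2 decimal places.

sodium succinate hexahydrate 133.16 mg; ammonium chloride 271.44 mg; glycerol 1.14 mL; glucose 2.09 g

Scale factor relative to 1 L: 0.058.
sodium succinate hexahydrate: 8.5 mmol/L × 270.1 mg/mmol × 0.058 L = 133.16 mg
ammonium chloride: 0.468% w/v = 4.68 g/L → 4.68 × 0.058 L = 0.27144 g = 271.44 mg
glycerol: V = C2·V2/C1 = 1.3% ÷ 66.3% × 58 mL = 1.14 mL
glucose: 3.6 g per 100 mL × 58 mL ÷ 100 = 2.09 g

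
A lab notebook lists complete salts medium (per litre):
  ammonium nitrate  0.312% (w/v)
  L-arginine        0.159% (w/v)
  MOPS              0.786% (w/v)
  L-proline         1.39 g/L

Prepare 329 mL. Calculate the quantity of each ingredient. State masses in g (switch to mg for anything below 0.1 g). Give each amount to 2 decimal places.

Target volume = 329 mL = 0.329 L.
ammonium nitrate: 0.312% w/v = 3.12 g/L → 3.12 × 0.329 L = 1.03 g
L-arginine: 0.159% w/v = 1.59 g/L → 1.59 × 0.329 L = 0.52 g
MOPS: 0.786 g per 100 mL × 329 mL ÷ 100 = 2.59 g
L-proline: 1.39 g/L × 0.329 L = 0.46 g

ammonium nitrate 1.03 g; L-arginine 0.52 g; MOPS 2.59 g; L-proline 0.46 g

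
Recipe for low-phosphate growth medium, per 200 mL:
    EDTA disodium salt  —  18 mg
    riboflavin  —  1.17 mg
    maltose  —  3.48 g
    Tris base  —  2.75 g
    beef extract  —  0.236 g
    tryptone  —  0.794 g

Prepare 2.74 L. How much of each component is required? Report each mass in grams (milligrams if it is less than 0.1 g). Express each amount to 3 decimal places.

Scale factor = 2740 mL / 200 mL = 13.7.
EDTA disodium salt: 18 mg × (2740 mL / 200 mL) = 246.6 mg = 0.247 g
riboflavin: 1.17 mg × (2740 mL / 200 mL) = 16.029 mg
maltose: 3.48 g × (2740 mL / 200 mL) = 47.676 g
Tris base: 2.75 g × (2740 mL / 200 mL) = 37.675 g
beef extract: 0.236 g × (2740 mL / 200 mL) = 3.233 g
tryptone: 0.794 g × (2740 mL / 200 mL) = 10.878 g

EDTA disodium salt 0.247 g; riboflavin 16.029 mg; maltose 47.676 g; Tris base 37.675 g; beef extract 3.233 g; tryptone 10.878 g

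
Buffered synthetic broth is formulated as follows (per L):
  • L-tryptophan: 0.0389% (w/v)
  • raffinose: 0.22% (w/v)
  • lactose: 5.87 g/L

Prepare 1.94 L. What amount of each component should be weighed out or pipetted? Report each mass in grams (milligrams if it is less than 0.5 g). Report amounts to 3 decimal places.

Scale factor relative to 1 L: 1.94.
L-tryptophan: 0.0389 g per 100 mL × 1940 mL ÷ 100 = 0.755 g
raffinose: 0.22 g per 100 mL × 1940 mL ÷ 100 = 4.268 g
lactose: 5.87 g/L × 1.94 L = 11.388 g

L-tryptophan 0.755 g; raffinose 4.268 g; lactose 11.388 g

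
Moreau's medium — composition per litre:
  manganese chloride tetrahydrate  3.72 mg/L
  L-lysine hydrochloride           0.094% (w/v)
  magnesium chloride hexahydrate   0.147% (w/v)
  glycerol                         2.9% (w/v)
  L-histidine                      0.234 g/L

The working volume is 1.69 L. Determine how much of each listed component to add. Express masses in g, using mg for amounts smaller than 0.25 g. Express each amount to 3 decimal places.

Scale factor relative to 1 L: 1.69.
manganese chloride tetrahydrate: 3.72 mg/L × 1.69 L = 6.287 mg
L-lysine hydrochloride: 0.094% w/v = 0.94 g/L → 0.94 × 1.69 L = 1.589 g
magnesium chloride hexahydrate: 0.147% w/v = 1.47 g/L → 1.47 × 1.69 L = 2.484 g
glycerol: 2.9% w/v = 29 g/L → 29 × 1.69 L = 49.010 g
L-histidine: 0.234 g/L × 1.69 L = 0.395 g

manganese chloride tetrahydrate 6.287 mg; L-lysine hydrochloride 1.589 g; magnesium chloride hexahydrate 2.484 g; glycerol 49.010 g; L-histidine 0.395 g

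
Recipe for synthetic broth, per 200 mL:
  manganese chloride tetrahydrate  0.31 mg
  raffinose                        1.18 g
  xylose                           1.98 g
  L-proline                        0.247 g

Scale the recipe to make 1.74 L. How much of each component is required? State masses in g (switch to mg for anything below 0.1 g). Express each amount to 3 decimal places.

manganese chloride tetrahydrate 2.697 mg; raffinose 10.266 g; xylose 17.226 g; L-proline 2.149 g

Ratio of target to recipe volume: 1740 / 200 = 8.7.
manganese chloride tetrahydrate: 0.31 mg × (1740 mL / 200 mL) = 2.697 mg
raffinose: 1.18 g × (1740 mL / 200 mL) = 10.266 g
xylose: 1.98 g × (1740 mL / 200 mL) = 17.226 g
L-proline: 0.247 g × (1740 mL / 200 mL) = 2.149 g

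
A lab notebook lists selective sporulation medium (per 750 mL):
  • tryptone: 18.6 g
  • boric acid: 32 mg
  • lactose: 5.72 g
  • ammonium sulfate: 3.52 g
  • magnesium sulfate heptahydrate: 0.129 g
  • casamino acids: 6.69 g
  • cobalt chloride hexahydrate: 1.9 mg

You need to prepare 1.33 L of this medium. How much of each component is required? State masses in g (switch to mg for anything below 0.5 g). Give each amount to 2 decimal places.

tryptone 32.98 g; boric acid 56.75 mg; lactose 10.14 g; ammonium sulfate 6.24 g; magnesium sulfate heptahydrate 228.76 mg; casamino acids 11.86 g; cobalt chloride hexahydrate 3.37 mg

Ratio of target to recipe volume: 1330 / 750 = 1.77333.
tryptone: 18.6 g × (1330 mL / 750 mL) = 32.98 g
boric acid: 32 mg × (1330 mL / 750 mL) = 56.75 mg
lactose: 5.72 g × (1330 mL / 750 mL) = 10.14 g
ammonium sulfate: 3.52 g × (1330 mL / 750 mL) = 6.24 g
magnesium sulfate heptahydrate: 0.129 g × (1330 mL / 750 mL) = 0.22876 g = 228.76 mg
casamino acids: 6.69 g × (1330 mL / 750 mL) = 11.86 g
cobalt chloride hexahydrate: 1.9 mg × (1330 mL / 750 mL) = 3.37 mg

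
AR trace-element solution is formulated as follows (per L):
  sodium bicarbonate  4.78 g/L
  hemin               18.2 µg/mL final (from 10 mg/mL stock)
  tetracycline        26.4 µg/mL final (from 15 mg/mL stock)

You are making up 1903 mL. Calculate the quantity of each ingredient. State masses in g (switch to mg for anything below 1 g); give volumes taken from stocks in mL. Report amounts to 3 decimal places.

Target volume = 1903 mL = 1.903 L.
sodium bicarbonate: 4.78 g/L × 1.903 L = 9.096 g
hemin: V = C2·V2/C1 = 18.2 µg/mL × 1903 mL ÷ 10000 µg/mL = 3.463 mL
tetracycline: dilute stock: 26.4 µg/mL × 1903 mL ÷ 15000 µg/mL = 3.349 mL

sodium bicarbonate 9.096 g; hemin 3.463 mL; tetracycline 3.349 mL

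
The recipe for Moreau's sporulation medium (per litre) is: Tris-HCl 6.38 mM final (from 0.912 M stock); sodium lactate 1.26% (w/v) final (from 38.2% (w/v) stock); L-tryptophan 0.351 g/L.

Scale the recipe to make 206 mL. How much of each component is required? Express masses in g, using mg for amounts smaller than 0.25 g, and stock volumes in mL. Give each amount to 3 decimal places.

Tris-HCl 1.441 mL; sodium lactate 6.795 mL; L-tryptophan 72.306 mg

Working volume: 206 mL = 0.206 L.
Tris-HCl: C1V1 = C2V2 → 6.38 mM × 206 mL ÷ 912 mM = 1.441 mL
sodium lactate: C1V1 = C2V2 → 1.26% ÷ 38.2% × 206 mL = 6.795 mL
L-tryptophan: 0.351 g/L × 0.206 L = 0.072306 g = 72.306 mg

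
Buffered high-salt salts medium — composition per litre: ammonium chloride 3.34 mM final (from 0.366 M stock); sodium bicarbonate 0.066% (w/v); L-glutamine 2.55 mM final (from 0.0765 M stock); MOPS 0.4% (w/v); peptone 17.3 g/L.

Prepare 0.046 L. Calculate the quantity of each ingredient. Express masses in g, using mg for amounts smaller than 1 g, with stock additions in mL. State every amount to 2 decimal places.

ammonium chloride 0.42 mL; sodium bicarbonate 30.36 mg; L-glutamine 1.53 mL; MOPS 184.00 mg; peptone 795.80 mg

Working volume: 0.046 L.
ammonium chloride: dilute stock: 3.34 mM × 46 mL ÷ 366 mM = 0.42 mL
sodium bicarbonate: 0.066 g per 100 mL × 46 mL ÷ 100 = 0.03036 g = 30.36 mg
L-glutamine: C1V1 = C2V2 → 2.55 mM × 46 mL ÷ 76.5 mM = 1.53 mL
MOPS: 0.4 g per 100 mL × 46 mL ÷ 100 = 0.184 g = 184.00 mg
peptone: 17.3 g/L × 0.046 L = 0.7958 g = 795.80 mg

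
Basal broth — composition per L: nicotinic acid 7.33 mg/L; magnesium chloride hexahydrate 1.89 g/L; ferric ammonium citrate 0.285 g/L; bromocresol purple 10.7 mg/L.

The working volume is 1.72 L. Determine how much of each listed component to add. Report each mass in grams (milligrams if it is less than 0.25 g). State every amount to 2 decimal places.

Scale factor relative to 1 L: 1.72.
nicotinic acid: 7.33 mg/L × 1.72 L = 12.61 mg
magnesium chloride hexahydrate: 1.89 g/L × 1.72 L = 3.25 g
ferric ammonium citrate: 0.285 g/L × 1.72 L = 0.49 g
bromocresol purple: 10.7 mg/L × 1.72 L = 18.40 mg

nicotinic acid 12.61 mg; magnesium chloride hexahydrate 3.25 g; ferric ammonium citrate 0.49 g; bromocresol purple 18.40 mg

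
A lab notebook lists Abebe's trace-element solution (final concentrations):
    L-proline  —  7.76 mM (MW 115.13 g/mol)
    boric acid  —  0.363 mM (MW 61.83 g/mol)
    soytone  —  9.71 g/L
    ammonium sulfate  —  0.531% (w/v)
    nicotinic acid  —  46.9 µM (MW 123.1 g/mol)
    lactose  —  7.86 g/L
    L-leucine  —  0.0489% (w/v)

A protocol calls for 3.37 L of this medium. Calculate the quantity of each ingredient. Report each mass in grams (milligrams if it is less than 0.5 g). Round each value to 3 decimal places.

L-proline 3.011 g; boric acid 75.637 mg; soytone 32.723 g; ammonium sulfate 17.895 g; nicotinic acid 19.456 mg; lactose 26.488 g; L-leucine 1.648 g

Scale factor relative to 1 L: 3.37.
L-proline: 7.76 mmol/L × 115.13 g/mol × 3.37 L ÷ 1000 = 3.011 g
boric acid: 0.363 mmol/L × 61.83 mg/mmol × 3.37 L = 75.637 mg
soytone: 9.71 g/L × 3.37 L = 32.723 g
ammonium sulfate: 0.531 g per 100 mL × 3370 mL ÷ 100 = 17.895 g
nicotinic acid: 46.9 µmol/L × 123.1 g/mol × 3.37 L ÷ 1000 = 19.456 mg
lactose: 7.86 g/L × 3.37 L = 26.488 g
L-leucine: 0.0489 g per 100 mL × 3370 mL ÷ 100 = 1.648 g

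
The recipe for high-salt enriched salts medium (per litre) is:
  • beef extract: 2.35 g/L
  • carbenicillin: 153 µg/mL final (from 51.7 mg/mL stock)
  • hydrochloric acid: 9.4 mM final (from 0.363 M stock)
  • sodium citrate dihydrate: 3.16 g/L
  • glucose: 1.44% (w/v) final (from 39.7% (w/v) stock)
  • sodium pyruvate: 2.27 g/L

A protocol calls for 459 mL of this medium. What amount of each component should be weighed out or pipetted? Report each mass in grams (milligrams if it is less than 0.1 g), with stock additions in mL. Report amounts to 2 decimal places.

Target volume = 459 mL = 0.459 L.
beef extract: 2.35 g/L × 0.459 L = 1.08 g
carbenicillin: C1V1 = C2V2 → 153 µg/mL × 459 mL ÷ 51700 µg/mL = 1.36 mL
hydrochloric acid: dilute stock: 9.4 mM × 459 mL ÷ 363 mM = 11.89 mL
sodium citrate dihydrate: 3.16 g/L × 0.459 L = 1.45 g
glucose: C1V1 = C2V2 → 1.44% ÷ 39.7% × 459 mL = 16.65 mL
sodium pyruvate: 2.27 g/L × 0.459 L = 1.04 g

beef extract 1.08 g; carbenicillin 1.36 mL; hydrochloric acid 11.89 mL; sodium citrate dihydrate 1.45 g; glucose 16.65 mL; sodium pyruvate 1.04 g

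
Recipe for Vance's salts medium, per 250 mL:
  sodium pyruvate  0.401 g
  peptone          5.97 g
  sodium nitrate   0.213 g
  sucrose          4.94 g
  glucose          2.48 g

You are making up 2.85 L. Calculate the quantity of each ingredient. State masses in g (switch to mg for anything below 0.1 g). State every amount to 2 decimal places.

Ratio of target to recipe volume: 2850 / 250 = 11.4.
sodium pyruvate: 0.401 g × (2850 mL / 250 mL) = 4.57 g
peptone: 5.97 g × (2850 mL / 250 mL) = 68.06 g
sodium nitrate: 0.213 g × (2850 mL / 250 mL) = 2.43 g
sucrose: 4.94 g × (2850 mL / 250 mL) = 56.32 g
glucose: 2.48 g × (2850 mL / 250 mL) = 28.27 g

sodium pyruvate 4.57 g; peptone 68.06 g; sodium nitrate 2.43 g; sucrose 56.32 g; glucose 28.27 g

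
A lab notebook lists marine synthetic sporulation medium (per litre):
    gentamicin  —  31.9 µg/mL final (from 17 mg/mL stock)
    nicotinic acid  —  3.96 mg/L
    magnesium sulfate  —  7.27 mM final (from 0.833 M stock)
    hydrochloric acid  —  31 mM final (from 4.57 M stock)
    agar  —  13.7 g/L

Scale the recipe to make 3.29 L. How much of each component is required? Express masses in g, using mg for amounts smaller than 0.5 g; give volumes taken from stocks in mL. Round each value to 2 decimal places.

gentamicin 6.17 mL; nicotinic acid 13.03 mg; magnesium sulfate 28.71 mL; hydrochloric acid 22.32 mL; agar 45.07 g

Scale factor relative to 1 L: 3.29.
gentamicin: dilute stock: 31.9 µg/mL × 3290 mL ÷ 17000 µg/mL = 6.17 mL
nicotinic acid: 3.96 mg/L × 3.29 L = 13.03 mg
magnesium sulfate: C1V1 = C2V2 → 7.27 mM × 3290 mL ÷ 833 mM = 28.71 mL
hydrochloric acid: C1V1 = C2V2 → 31 mM × 3290 mL ÷ 4570 mM = 22.32 mL
agar: 13.7 g/L × 3.29 L = 45.07 g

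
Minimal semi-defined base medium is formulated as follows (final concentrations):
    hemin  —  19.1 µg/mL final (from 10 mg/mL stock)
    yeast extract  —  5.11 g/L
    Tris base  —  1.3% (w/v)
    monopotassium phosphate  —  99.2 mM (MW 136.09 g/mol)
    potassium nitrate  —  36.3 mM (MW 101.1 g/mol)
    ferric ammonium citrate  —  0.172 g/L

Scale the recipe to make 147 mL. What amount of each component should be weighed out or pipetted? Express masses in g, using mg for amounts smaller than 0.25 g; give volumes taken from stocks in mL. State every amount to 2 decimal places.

hemin 0.28 mL; yeast extract 0.75 g; Tris base 1.91 g; monopotassium phosphate 1.98 g; potassium nitrate 0.54 g; ferric ammonium citrate 25.28 mg

Target volume = 147 mL = 0.147 L.
hemin: C1V1 = C2V2 → 19.1 µg/mL × 147 mL ÷ 10000 µg/mL = 0.28 mL
yeast extract: 5.11 g/L × 0.147 L = 0.75 g
Tris base: 1.3% w/v = 13 g/L → 13 × 0.147 L = 1.91 g
monopotassium phosphate: 99.2 mmol/L × 136.09 g/mol × 0.147 L ÷ 1000 = 1.98 g
potassium nitrate: 36.3 mmol/L × 101.1 g/mol × 0.147 L ÷ 1000 = 0.54 g
ferric ammonium citrate: 0.172 g/L × 0.147 L = 0.025284 g = 25.28 mg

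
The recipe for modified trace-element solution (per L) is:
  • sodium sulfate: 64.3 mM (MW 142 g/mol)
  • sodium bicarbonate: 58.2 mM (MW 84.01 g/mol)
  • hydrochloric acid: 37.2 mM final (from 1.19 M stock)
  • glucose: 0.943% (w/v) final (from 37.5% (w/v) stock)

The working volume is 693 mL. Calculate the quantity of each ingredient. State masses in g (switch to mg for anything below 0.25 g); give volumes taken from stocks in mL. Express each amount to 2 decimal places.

sodium sulfate 6.33 g; sodium bicarbonate 3.39 g; hydrochloric acid 21.66 mL; glucose 17.43 mL

Target volume = 693 mL = 0.693 L.
sodium sulfate: 64.3 mmol/L × 142 g/mol × 0.693 L ÷ 1000 = 6.33 g
sodium bicarbonate: 58.2 mmol/L × 84.01 g/mol × 0.693 L ÷ 1000 = 3.39 g
hydrochloric acid: C1V1 = C2V2 → 37.2 mM × 693 mL ÷ 1190 mM = 21.66 mL
glucose: C1V1 = C2V2 → 0.943% ÷ 37.5% × 693 mL = 17.43 mL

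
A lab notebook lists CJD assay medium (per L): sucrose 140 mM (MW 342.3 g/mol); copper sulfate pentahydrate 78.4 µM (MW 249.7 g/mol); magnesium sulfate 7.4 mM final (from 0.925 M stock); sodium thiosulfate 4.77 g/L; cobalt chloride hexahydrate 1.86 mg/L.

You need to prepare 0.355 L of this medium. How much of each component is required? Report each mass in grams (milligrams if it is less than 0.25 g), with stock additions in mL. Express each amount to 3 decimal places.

Scale factor relative to 1 L: 0.355.
sucrose: 140 mmol/L × 342.3 g/mol × 0.355 L ÷ 1000 = 17.012 g
copper sulfate pentahydrate: 78.4 µmol/L × 249.7 g/mol × 0.355 L ÷ 1000 = 6.950 mg
magnesium sulfate: dilute stock: 7.4 mM × 355 mL ÷ 925 mM = 2.840 mL
sodium thiosulfate: 4.77 g/L × 0.355 L = 1.693 g
cobalt chloride hexahydrate: 1.86 mg/L × 0.355 L = 0.660 mg

sucrose 17.012 g; copper sulfate pentahydrate 6.950 mg; magnesium sulfate 2.840 mL; sodium thiosulfate 1.693 g; cobalt chloride hexahydrate 0.660 mg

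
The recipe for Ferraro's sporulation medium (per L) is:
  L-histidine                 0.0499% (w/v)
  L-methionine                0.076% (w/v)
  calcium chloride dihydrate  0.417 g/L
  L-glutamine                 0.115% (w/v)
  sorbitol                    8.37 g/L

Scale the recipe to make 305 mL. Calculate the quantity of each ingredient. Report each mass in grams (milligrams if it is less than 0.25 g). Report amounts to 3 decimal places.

Scale factor relative to 1 L: 0.305.
L-histidine: 0.0499 g per 100 mL × 305 mL ÷ 100 = 0.152195 g = 152.195 mg
L-methionine: 0.076 g per 100 mL × 305 mL ÷ 100 = 0.2318 g = 231.800 mg
calcium chloride dihydrate: 0.417 g/L × 0.305 L = 0.127185 g = 127.185 mg
L-glutamine: 0.115% w/v = 1.15 g/L → 1.15 × 0.305 L = 0.351 g
sorbitol: 8.37 g/L × 0.305 L = 2.553 g

L-histidine 152.195 mg; L-methionine 231.800 mg; calcium chloride dihydrate 127.185 mg; L-glutamine 0.351 g; sorbitol 2.553 g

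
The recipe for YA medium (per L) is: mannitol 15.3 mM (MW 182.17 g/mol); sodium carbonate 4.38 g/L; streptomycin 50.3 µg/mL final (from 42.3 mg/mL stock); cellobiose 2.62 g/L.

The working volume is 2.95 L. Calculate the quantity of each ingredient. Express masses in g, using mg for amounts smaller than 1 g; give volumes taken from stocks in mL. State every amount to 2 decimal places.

mannitol 8.22 g; sodium carbonate 12.92 g; streptomycin 3.51 mL; cellobiose 7.73 g

Working volume: 2.95 L.
mannitol: 15.3 mmol/L × 182.17 g/mol × 2.95 L ÷ 1000 = 8.22 g
sodium carbonate: 4.38 g/L × 2.95 L = 12.92 g
streptomycin: dilute stock: 50.3 µg/mL × 2950 mL ÷ 42300 µg/mL = 3.51 mL
cellobiose: 2.62 g/L × 2.95 L = 7.73 g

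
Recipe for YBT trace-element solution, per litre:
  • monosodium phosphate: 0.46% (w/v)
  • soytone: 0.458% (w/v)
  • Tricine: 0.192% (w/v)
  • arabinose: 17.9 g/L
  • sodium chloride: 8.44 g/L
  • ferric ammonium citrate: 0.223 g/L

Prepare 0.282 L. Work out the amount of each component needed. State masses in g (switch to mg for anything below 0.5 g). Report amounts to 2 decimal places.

monosodium phosphate 1.30 g; soytone 1.29 g; Tricine 0.54 g; arabinose 5.05 g; sodium chloride 2.38 g; ferric ammonium citrate 62.89 mg

Scale factor relative to 1 L: 0.282.
monosodium phosphate: 0.46 g per 100 mL × 282 mL ÷ 100 = 1.30 g
soytone: 0.458 g per 100 mL × 282 mL ÷ 100 = 1.29 g
Tricine: 0.192% w/v = 1.92 g/L → 1.92 × 0.282 L = 0.54 g
arabinose: 17.9 g/L × 0.282 L = 5.05 g
sodium chloride: 8.44 g/L × 0.282 L = 2.38 g
ferric ammonium citrate: 0.223 g/L × 0.282 L = 0.062886 g = 62.89 mg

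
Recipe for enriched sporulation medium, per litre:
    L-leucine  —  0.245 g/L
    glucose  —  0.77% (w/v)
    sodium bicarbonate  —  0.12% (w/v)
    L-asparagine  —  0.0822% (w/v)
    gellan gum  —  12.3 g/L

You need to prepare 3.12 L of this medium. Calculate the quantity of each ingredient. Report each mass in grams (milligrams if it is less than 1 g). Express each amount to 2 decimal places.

Working volume: 3.12 L.
L-leucine: 0.245 g/L × 3.12 L = 0.7644 g = 764.40 mg
glucose: 0.77 g per 100 mL × 3120 mL ÷ 100 = 24.02 g
sodium bicarbonate: 0.12% w/v = 1.2 g/L → 1.2 × 3.12 L = 3.74 g
L-asparagine: 0.0822% w/v = 0.822 g/L → 0.822 × 3.12 L = 2.56 g
gellan gum: 12.3 g/L × 3.12 L = 38.38 g

L-leucine 764.40 mg; glucose 24.02 g; sodium bicarbonate 3.74 g; L-asparagine 2.56 g; gellan gum 38.38 g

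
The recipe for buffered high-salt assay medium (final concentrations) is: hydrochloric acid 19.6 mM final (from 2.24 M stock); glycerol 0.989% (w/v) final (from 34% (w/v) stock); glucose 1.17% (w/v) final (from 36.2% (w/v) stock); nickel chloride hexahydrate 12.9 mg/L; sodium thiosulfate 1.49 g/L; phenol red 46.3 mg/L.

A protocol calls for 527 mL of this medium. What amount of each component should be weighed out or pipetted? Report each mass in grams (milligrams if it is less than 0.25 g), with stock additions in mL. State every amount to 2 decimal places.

Target volume = 527 mL = 0.527 L.
hydrochloric acid: V = C2·V2/C1 = 19.6 mM × 527 mL ÷ 2240 mM = 4.61 mL
glycerol: V = C2·V2/C1 = 0.989% ÷ 34% × 527 mL = 15.33 mL
glucose: C1V1 = C2V2 → 1.17% ÷ 36.2% × 527 mL = 17.03 mL
nickel chloride hexahydrate: 12.9 mg/L × 0.527 L = 6.80 mg
sodium thiosulfate: 1.49 g/L × 0.527 L = 0.79 g
phenol red: 46.3 mg/L × 0.527 L = 24.40 mg

hydrochloric acid 4.61 mL; glycerol 15.33 mL; glucose 17.03 mL; nickel chloride hexahydrate 6.80 mg; sodium thiosulfate 0.79 g; phenol red 24.40 mg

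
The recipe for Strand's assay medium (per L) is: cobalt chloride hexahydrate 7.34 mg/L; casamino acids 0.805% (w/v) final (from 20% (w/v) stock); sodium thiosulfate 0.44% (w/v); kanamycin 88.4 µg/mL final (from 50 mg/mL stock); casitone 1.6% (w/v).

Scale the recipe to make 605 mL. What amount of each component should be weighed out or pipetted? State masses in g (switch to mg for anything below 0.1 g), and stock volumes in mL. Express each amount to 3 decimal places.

cobalt chloride hexahydrate 4.441 mg; casamino acids 24.351 mL; sodium thiosulfate 2.662 g; kanamycin 1.070 mL; casitone 9.680 g

Scale factor relative to 1 L: 0.605.
cobalt chloride hexahydrate: 7.34 mg/L × 0.605 L = 4.441 mg
casamino acids: dilute stock: 0.805% ÷ 20% × 605 mL = 24.351 mL
sodium thiosulfate: 0.44 g per 100 mL × 605 mL ÷ 100 = 2.662 g
kanamycin: V = C2·V2/C1 = 88.4 µg/mL × 605 mL ÷ 50000 µg/mL = 1.070 mL
casitone: 1.6 g per 100 mL × 605 mL ÷ 100 = 9.680 g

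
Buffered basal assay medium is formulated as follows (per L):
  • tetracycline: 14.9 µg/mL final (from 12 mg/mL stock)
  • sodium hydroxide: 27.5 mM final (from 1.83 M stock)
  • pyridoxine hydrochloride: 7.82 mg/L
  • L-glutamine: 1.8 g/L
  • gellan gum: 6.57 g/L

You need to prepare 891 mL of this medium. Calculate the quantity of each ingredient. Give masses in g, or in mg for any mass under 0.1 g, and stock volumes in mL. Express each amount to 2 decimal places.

Working volume: 891 mL = 0.891 L.
tetracycline: dilute stock: 14.9 µg/mL × 891 mL ÷ 12000 µg/mL = 1.11 mL
sodium hydroxide: dilute stock: 27.5 mM × 891 mL ÷ 1830 mM = 13.39 mL
pyridoxine hydrochloride: 7.82 mg/L × 0.891 L = 6.97 mg
L-glutamine: 1.8 g/L × 0.891 L = 1.60 g
gellan gum: 6.57 g/L × 0.891 L = 5.85 g

tetracycline 1.11 mL; sodium hydroxide 13.39 mL; pyridoxine hydrochloride 6.97 mg; L-glutamine 1.60 g; gellan gum 5.85 g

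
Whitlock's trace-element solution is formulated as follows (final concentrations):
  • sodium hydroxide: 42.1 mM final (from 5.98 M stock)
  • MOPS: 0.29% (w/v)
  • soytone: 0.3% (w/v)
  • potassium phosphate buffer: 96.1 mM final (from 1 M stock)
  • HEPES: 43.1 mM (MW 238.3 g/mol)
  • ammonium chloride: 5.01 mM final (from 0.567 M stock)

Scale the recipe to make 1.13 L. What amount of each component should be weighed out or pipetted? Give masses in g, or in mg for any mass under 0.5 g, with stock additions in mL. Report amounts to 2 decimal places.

Working volume: 1.13 L.
sodium hydroxide: C1V1 = C2V2 → 42.1 mM × 1130 mL ÷ 5980 mM = 7.96 mL
MOPS: 0.29 g per 100 mL × 1130 mL ÷ 100 = 3.28 g
soytone: 0.3% w/v = 3 g/L → 3 × 1.13 L = 3.39 g
potassium phosphate buffer: C1V1 = C2V2 → 96.1 mM × 1130 mL ÷ 1000 mM = 108.59 mL
HEPES: 43.1 mmol/L × 238.3 g/mol × 1.13 L ÷ 1000 = 11.61 g
ammonium chloride: V = C2·V2/C1 = 5.01 mM × 1130 mL ÷ 567 mM = 9.98 mL

sodium hydroxide 7.96 mL; MOPS 3.28 g; soytone 3.39 g; potassium phosphate buffer 108.59 mL; HEPES 11.61 g; ammonium chloride 9.98 mL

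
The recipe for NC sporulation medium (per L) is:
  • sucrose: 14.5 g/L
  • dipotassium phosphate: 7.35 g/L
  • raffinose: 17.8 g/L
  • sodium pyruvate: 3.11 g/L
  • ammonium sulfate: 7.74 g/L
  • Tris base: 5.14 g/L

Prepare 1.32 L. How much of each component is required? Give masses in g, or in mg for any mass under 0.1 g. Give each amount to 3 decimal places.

Working volume: 1.32 L.
sucrose: 14.5 g/L × 1.32 L = 19.140 g
dipotassium phosphate: 7.35 g/L × 1.32 L = 9.702 g
raffinose: 17.8 g/L × 1.32 L = 23.496 g
sodium pyruvate: 3.11 g/L × 1.32 L = 4.105 g
ammonium sulfate: 7.74 g/L × 1.32 L = 10.217 g
Tris base: 5.14 g/L × 1.32 L = 6.785 g

sucrose 19.140 g; dipotassium phosphate 9.702 g; raffinose 23.496 g; sodium pyruvate 4.105 g; ammonium sulfate 10.217 g; Tris base 6.785 g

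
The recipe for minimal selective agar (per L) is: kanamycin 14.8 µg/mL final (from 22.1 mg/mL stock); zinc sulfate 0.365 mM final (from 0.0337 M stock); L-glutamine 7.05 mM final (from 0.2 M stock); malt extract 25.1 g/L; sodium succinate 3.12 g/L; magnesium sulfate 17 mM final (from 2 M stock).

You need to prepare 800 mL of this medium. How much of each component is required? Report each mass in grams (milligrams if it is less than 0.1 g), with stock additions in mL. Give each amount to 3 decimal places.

kanamycin 0.536 mL; zinc sulfate 8.665 mL; L-glutamine 28.200 mL; malt extract 20.080 g; sodium succinate 2.496 g; magnesium sulfate 6.800 mL

Working volume: 800 mL = 0.8 L.
kanamycin: dilute stock: 14.8 µg/mL × 800 mL ÷ 22100 µg/mL = 0.536 mL
zinc sulfate: dilute stock: 0.365 mM × 800 mL ÷ 33.7 mM = 8.665 mL
L-glutamine: C1V1 = C2V2 → 7.05 mM × 800 mL ÷ 200 mM = 28.200 mL
malt extract: 25.1 g/L × 0.8 L = 20.080 g
sodium succinate: 3.12 g/L × 0.8 L = 2.496 g
magnesium sulfate: dilute stock: 17 mM × 800 mL ÷ 2000 mM = 6.800 mL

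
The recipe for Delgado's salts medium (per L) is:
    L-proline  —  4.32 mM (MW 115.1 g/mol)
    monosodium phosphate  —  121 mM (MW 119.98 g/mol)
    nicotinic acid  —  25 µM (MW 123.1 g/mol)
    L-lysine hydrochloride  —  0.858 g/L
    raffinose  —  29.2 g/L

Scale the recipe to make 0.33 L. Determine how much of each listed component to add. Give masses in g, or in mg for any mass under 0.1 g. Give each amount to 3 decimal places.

Working volume: 0.33 L.
L-proline: 4.32 mmol/L × 115.1 g/mol × 0.33 L ÷ 1000 = 0.164 g
monosodium phosphate: 121 mmol/L × 119.98 g/mol × 0.33 L ÷ 1000 = 4.791 g
nicotinic acid: 25 µmol/L × 123.1 g/mol × 0.33 L ÷ 1000 = 1.016 mg
L-lysine hydrochloride: 0.858 g/L × 0.33 L = 0.283 g
raffinose: 29.2 g/L × 0.33 L = 9.636 g

L-proline 0.164 g; monosodium phosphate 4.791 g; nicotinic acid 1.016 mg; L-lysine hydrochloride 0.283 g; raffinose 9.636 g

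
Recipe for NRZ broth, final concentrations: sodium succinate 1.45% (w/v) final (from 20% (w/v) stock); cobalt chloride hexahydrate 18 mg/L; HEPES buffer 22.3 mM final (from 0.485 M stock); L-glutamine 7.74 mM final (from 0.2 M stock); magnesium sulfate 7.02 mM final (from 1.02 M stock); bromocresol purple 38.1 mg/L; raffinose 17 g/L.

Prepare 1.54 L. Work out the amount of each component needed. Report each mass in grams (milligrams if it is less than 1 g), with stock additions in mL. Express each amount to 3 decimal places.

sodium succinate 111.650 mL; cobalt chloride hexahydrate 27.720 mg; HEPES buffer 70.808 mL; L-glutamine 59.598 mL; magnesium sulfate 10.599 mL; bromocresol purple 58.674 mg; raffinose 26.180 g

Scale factor relative to 1 L: 1.54.
sodium succinate: V = C2·V2/C1 = 1.45% ÷ 20% × 1540 mL = 111.650 mL
cobalt chloride hexahydrate: 18 mg/L × 1.54 L = 27.720 mg
HEPES buffer: V = C2·V2/C1 = 22.3 mM × 1540 mL ÷ 485 mM = 70.808 mL
L-glutamine: dilute stock: 7.74 mM × 1540 mL ÷ 200 mM = 59.598 mL
magnesium sulfate: C1V1 = C2V2 → 7.02 mM × 1540 mL ÷ 1020 mM = 10.599 mL
bromocresol purple: 38.1 mg/L × 1.54 L = 58.674 mg
raffinose: 17 g/L × 1.54 L = 26.180 g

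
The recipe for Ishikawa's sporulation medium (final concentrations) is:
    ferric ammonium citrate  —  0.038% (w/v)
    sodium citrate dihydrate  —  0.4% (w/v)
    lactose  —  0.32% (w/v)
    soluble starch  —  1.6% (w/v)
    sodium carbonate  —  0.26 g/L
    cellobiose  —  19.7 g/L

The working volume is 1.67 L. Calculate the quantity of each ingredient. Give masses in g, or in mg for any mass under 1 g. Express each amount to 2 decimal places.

Scale factor relative to 1 L: 1.67.
ferric ammonium citrate: 0.038% w/v = 0.38 g/L → 0.38 × 1.67 L = 0.6346 g = 634.60 mg
sodium citrate dihydrate: 0.4 g per 100 mL × 1670 mL ÷ 100 = 6.68 g
lactose: 0.32 g per 100 mL × 1670 mL ÷ 100 = 5.34 g
soluble starch: 1.6 g per 100 mL × 1670 mL ÷ 100 = 26.72 g
sodium carbonate: 0.26 g/L × 1.67 L = 0.4342 g = 434.20 mg
cellobiose: 19.7 g/L × 1.67 L = 32.90 g

ferric ammonium citrate 634.60 mg; sodium citrate dihydrate 6.68 g; lactose 5.34 g; soluble starch 26.72 g; sodium carbonate 434.20 mg; cellobiose 32.90 g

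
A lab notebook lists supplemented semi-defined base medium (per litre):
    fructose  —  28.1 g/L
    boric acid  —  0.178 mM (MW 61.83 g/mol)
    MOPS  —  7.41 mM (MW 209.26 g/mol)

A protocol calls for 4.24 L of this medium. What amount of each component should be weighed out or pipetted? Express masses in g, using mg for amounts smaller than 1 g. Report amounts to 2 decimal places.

fructose 119.14 g; boric acid 46.66 mg; MOPS 6.57 g

Working volume: 4.24 L.
fructose: 28.1 g/L × 4.24 L = 119.14 g
boric acid: 0.178 mmol/L × 61.83 mg/mmol × 4.24 L = 46.66 mg
MOPS: 7.41 mmol/L × 209.26 g/mol × 4.24 L ÷ 1000 = 6.57 g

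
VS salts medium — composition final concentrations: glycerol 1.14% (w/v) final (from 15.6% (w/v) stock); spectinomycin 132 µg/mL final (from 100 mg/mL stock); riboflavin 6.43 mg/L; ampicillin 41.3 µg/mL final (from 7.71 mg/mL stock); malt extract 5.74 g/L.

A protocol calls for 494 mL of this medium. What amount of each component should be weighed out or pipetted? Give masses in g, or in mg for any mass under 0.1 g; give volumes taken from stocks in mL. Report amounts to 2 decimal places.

Target volume = 494 mL = 0.494 L.
glycerol: V = C2·V2/C1 = 1.14% ÷ 15.6% × 494 mL = 36.10 mL
spectinomycin: dilute stock: 132 µg/mL × 494 mL ÷ 100000 µg/mL = 0.65 mL
riboflavin: 6.43 mg/L × 0.494 L = 3.18 mg
ampicillin: V = C2·V2/C1 = 41.3 µg/mL × 494 mL ÷ 7710 µg/mL = 2.65 mL
malt extract: 5.74 g/L × 0.494 L = 2.84 g

glycerol 36.10 mL; spectinomycin 0.65 mL; riboflavin 3.18 mg; ampicillin 2.65 mL; malt extract 2.84 g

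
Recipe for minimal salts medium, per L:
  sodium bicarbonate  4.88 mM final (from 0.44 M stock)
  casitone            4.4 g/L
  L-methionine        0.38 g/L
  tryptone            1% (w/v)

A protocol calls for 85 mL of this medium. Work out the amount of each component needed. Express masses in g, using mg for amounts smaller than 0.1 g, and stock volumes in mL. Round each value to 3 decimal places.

Scale factor relative to 1 L: 0.085.
sodium bicarbonate: dilute stock: 4.88 mM × 85 mL ÷ 440 mM = 0.943 mL
casitone: 4.4 g/L × 0.085 L = 0.374 g
L-methionine: 0.38 g/L × 0.085 L = 0.0323 g = 32.300 mg
tryptone: 1 g per 100 mL × 85 mL ÷ 100 = 0.850 g

sodium bicarbonate 0.943 mL; casitone 0.374 g; L-methionine 32.300 mg; tryptone 0.850 g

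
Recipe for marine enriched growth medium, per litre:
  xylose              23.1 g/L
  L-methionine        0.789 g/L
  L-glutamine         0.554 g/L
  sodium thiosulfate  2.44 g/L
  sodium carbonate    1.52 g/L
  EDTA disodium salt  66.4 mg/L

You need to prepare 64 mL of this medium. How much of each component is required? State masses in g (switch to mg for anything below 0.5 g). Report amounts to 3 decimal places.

xylose 1.478 g; L-methionine 50.496 mg; L-glutamine 35.456 mg; sodium thiosulfate 156.160 mg; sodium carbonate 97.280 mg; EDTA disodium salt 4.250 mg

Working volume: 64 mL = 0.064 L.
xylose: 23.1 g/L × 0.064 L = 1.478 g
L-methionine: 0.789 g/L × 0.064 L = 0.050496 g = 50.496 mg
L-glutamine: 0.554 g/L × 0.064 L = 0.035456 g = 35.456 mg
sodium thiosulfate: 2.44 g/L × 0.064 L = 0.15616 g = 156.160 mg
sodium carbonate: 1.52 g/L × 0.064 L = 0.09728 g = 97.280 mg
EDTA disodium salt: 66.4 mg/L × 0.064 L = 4.250 mg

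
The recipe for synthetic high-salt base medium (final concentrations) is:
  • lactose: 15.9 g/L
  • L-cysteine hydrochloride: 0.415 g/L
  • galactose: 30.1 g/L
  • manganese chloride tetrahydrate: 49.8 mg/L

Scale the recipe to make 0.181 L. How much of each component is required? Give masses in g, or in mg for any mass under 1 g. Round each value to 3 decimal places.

lactose 2.878 g; L-cysteine hydrochloride 75.115 mg; galactose 5.448 g; manganese chloride tetrahydrate 9.014 mg

Working volume: 0.181 L.
lactose: 15.9 g/L × 0.181 L = 2.878 g
L-cysteine hydrochloride: 0.415 g/L × 0.181 L = 0.075115 g = 75.115 mg
galactose: 30.1 g/L × 0.181 L = 5.448 g
manganese chloride tetrahydrate: 49.8 mg/L × 0.181 L = 9.014 mg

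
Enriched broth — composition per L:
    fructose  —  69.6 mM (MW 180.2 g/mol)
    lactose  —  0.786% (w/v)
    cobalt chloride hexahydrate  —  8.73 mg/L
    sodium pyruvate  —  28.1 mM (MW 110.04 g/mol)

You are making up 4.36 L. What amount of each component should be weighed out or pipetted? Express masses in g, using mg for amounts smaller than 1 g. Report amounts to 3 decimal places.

Working volume: 4.36 L.
fructose: 69.6 mmol/L × 180.2 g/mol × 4.36 L ÷ 1000 = 54.683 g
lactose: 0.786 g per 100 mL × 4360 mL ÷ 100 = 34.270 g
cobalt chloride hexahydrate: 8.73 mg/L × 4.36 L = 38.063 mg
sodium pyruvate: 28.1 mmol/L × 110.04 g/mol × 4.36 L ÷ 1000 = 13.482 g

fructose 54.683 g; lactose 34.270 g; cobalt chloride hexahydrate 38.063 mg; sodium pyruvate 13.482 g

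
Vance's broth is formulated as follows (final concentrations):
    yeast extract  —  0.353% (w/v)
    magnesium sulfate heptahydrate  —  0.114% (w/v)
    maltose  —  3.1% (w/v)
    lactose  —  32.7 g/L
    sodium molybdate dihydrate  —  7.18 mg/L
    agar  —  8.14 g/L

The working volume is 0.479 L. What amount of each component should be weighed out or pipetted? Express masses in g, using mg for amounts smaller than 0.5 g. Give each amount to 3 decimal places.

Scale factor relative to 1 L: 0.479.
yeast extract: 0.353 g per 100 mL × 479 mL ÷ 100 = 1.691 g
magnesium sulfate heptahydrate: 0.114 g per 100 mL × 479 mL ÷ 100 = 0.546 g
maltose: 3.1% w/v = 31 g/L → 31 × 0.479 L = 14.849 g
lactose: 32.7 g/L × 0.479 L = 15.663 g
sodium molybdate dihydrate: 7.18 mg/L × 0.479 L = 3.439 mg
agar: 8.14 g/L × 0.479 L = 3.899 g

yeast extract 1.691 g; magnesium sulfate heptahydrate 0.546 g; maltose 14.849 g; lactose 15.663 g; sodium molybdate dihydrate 3.439 mg; agar 3.899 g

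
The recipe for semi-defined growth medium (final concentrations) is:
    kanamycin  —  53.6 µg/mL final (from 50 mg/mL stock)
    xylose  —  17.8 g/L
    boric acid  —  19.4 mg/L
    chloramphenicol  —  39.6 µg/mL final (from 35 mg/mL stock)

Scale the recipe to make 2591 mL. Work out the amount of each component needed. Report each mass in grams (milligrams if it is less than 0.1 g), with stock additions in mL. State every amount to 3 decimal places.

kanamycin 2.778 mL; xylose 46.120 g; boric acid 50.265 mg; chloramphenicol 2.932 mL

Scale factor relative to 1 L: 2.591.
kanamycin: dilute stock: 53.6 µg/mL × 2591 mL ÷ 50000 µg/mL = 2.778 mL
xylose: 17.8 g/L × 2.591 L = 46.120 g
boric acid: 19.4 mg/L × 2.591 L = 50.265 mg
chloramphenicol: C1V1 = C2V2 → 39.6 µg/mL × 2591 mL ÷ 35000 µg/mL = 2.932 mL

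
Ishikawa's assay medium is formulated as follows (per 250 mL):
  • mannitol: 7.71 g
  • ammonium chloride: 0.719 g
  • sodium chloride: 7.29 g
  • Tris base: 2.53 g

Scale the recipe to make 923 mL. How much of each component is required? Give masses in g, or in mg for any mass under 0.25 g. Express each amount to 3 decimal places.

Scale factor = 923 mL / 250 mL = 3.692.
mannitol: 7.71 g × (923 mL / 250 mL) = 28.465 g
ammonium chloride: 0.719 g × (923 mL / 250 mL) = 2.655 g
sodium chloride: 7.29 g × (923 mL / 250 mL) = 26.915 g
Tris base: 2.53 g × (923 mL / 250 mL) = 9.341 g

mannitol 28.465 g; ammonium chloride 2.655 g; sodium chloride 26.915 g; Tris base 9.341 g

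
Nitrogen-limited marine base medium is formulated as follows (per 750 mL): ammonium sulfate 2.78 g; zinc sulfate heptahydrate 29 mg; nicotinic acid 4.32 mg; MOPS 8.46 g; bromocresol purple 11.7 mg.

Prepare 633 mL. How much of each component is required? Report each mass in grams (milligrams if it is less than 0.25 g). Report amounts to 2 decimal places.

Ratio of target to recipe volume: 633 / 750 = 0.844.
ammonium sulfate: 2.78 g × (633 mL / 750 mL) = 2.35 g
zinc sulfate heptahydrate: 29 mg × (633 mL / 750 mL) = 24.48 mg
nicotinic acid: 4.32 mg × (633 mL / 750 mL) = 3.65 mg
MOPS: 8.46 g × (633 mL / 750 mL) = 7.14 g
bromocresol purple: 11.7 mg × (633 mL / 750 mL) = 9.87 mg

ammonium sulfate 2.35 g; zinc sulfate heptahydrate 24.48 mg; nicotinic acid 3.65 mg; MOPS 7.14 g; bromocresol purple 9.87 mg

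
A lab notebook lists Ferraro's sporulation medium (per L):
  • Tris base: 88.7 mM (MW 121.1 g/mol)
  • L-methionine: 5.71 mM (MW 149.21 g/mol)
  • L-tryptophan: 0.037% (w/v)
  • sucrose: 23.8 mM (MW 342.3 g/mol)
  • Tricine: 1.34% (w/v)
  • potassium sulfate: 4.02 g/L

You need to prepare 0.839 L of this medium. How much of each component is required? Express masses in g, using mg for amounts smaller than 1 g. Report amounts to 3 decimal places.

Working volume: 0.839 L.
Tris base: 88.7 mmol/L × 121.1 g/mol × 0.839 L ÷ 1000 = 9.012 g
L-methionine: 5.71 mmol/L × 149.21 mg/mmol × 0.839 L = 714.819 mg
L-tryptophan: 0.037 g per 100 mL × 839 mL ÷ 100 = 0.31043 g = 310.430 mg
sucrose: 23.8 mmol/L × 342.3 g/mol × 0.839 L ÷ 1000 = 6.835 g
Tricine: 1.34 g per 100 mL × 839 mL ÷ 100 = 11.243 g
potassium sulfate: 4.02 g/L × 0.839 L = 3.373 g

Tris base 9.012 g; L-methionine 714.819 mg; L-tryptophan 310.430 mg; sucrose 6.835 g; Tricine 11.243 g; potassium sulfate 3.373 g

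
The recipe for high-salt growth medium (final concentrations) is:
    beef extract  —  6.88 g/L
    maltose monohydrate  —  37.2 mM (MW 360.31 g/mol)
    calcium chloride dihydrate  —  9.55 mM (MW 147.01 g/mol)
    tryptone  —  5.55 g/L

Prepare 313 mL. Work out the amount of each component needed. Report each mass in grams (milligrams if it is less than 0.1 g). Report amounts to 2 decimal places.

beef extract 2.15 g; maltose monohydrate 4.20 g; calcium chloride dihydrate 0.44 g; tryptone 1.74 g

Working volume: 313 mL = 0.313 L.
beef extract: 6.88 g/L × 0.313 L = 2.15 g
maltose monohydrate: 37.2 mmol/L × 360.31 g/mol × 0.313 L ÷ 1000 = 4.20 g
calcium chloride dihydrate: 9.55 mmol/L × 147.01 g/mol × 0.313 L ÷ 1000 = 0.44 g
tryptone: 5.55 g/L × 0.313 L = 1.74 g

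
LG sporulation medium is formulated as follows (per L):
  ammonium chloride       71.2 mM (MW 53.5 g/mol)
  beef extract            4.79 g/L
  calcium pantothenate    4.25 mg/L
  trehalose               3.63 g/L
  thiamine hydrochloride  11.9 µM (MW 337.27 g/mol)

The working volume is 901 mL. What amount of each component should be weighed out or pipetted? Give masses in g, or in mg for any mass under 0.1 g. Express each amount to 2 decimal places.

ammonium chloride 3.43 g; beef extract 4.32 g; calcium pantothenate 3.83 mg; trehalose 3.27 g; thiamine hydrochloride 3.62 mg

Working volume: 901 mL = 0.901 L.
ammonium chloride: 71.2 mmol/L × 53.5 g/mol × 0.901 L ÷ 1000 = 3.43 g
beef extract: 4.79 g/L × 0.901 L = 4.32 g
calcium pantothenate: 4.25 mg/L × 0.901 L = 3.83 mg
trehalose: 3.63 g/L × 0.901 L = 3.27 g
thiamine hydrochloride: 11.9 µmol/L × 337.27 g/mol × 0.901 L ÷ 1000 = 3.62 mg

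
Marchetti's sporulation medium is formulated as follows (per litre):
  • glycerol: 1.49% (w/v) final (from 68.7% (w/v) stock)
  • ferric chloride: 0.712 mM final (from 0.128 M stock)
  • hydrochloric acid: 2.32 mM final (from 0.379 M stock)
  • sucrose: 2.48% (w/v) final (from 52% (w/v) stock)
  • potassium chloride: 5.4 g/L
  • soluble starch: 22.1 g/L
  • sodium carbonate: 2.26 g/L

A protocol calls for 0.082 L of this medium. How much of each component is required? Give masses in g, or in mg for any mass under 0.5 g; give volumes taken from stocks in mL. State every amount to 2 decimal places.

Working volume: 0.082 L.
glycerol: dilute stock: 1.49% ÷ 68.7% × 82 mL = 1.78 mL
ferric chloride: dilute stock: 0.712 mM × 82 mL ÷ 128 mM = 0.46 mL
hydrochloric acid: V = C2·V2/C1 = 2.32 mM × 82 mL ÷ 379 mM = 0.50 mL
sucrose: V = C2·V2/C1 = 2.48% ÷ 52% × 82 mL = 3.91 mL
potassium chloride: 5.4 g/L × 0.082 L = 0.4428 g = 442.80 mg
soluble starch: 22.1 g/L × 0.082 L = 1.81 g
sodium carbonate: 2.26 g/L × 0.082 L = 0.18532 g = 185.32 mg

glycerol 1.78 mL; ferric chloride 0.46 mL; hydrochloric acid 0.50 mL; sucrose 3.91 mL; potassium chloride 442.80 mg; soluble starch 1.81 g; sodium carbonate 185.32 mg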